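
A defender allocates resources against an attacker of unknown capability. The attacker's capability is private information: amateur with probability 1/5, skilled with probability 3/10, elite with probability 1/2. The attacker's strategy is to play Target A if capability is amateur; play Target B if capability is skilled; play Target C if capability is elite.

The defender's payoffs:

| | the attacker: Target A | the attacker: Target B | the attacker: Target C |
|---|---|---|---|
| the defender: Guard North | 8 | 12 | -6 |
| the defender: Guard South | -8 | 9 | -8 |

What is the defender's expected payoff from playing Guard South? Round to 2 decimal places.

Take the expectation over the attacker's capability, weighting each type's action by its prior probability.
E[Guard South] = 1/5·(-8) + 3/10·9 + 1/2·(-8) = (-8/5) + 27/10 + (-4) = -29/10

-2.90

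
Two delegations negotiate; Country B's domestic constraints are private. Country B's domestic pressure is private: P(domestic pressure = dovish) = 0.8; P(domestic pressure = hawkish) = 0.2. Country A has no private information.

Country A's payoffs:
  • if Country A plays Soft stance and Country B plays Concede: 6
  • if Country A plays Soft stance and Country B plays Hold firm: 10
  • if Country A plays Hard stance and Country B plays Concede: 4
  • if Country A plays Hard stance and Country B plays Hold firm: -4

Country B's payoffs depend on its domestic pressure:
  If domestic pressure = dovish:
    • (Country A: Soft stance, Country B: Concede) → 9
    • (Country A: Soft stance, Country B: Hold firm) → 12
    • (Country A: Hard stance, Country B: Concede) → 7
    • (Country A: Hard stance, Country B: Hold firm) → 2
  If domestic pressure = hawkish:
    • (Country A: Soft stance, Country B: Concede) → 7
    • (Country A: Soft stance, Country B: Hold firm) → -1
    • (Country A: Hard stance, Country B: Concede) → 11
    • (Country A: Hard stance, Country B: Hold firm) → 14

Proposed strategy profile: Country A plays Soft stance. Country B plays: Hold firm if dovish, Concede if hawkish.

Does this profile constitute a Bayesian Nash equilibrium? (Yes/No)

Country A plays Soft stance: E[Soft stance] = 0.8·(10) + 0.2·(6) = 9.2; E[Hard stance] = -2.4. Best-responding. ✓
Country B (domestic pressure dovish), facing Soft stance: Concede gives 9, Hold firm gives 12. Proposed Hold firm is best. ✓
Country B (domestic pressure hawkish), facing Soft stance: Concede gives 7, Hold firm gives -1. Proposed Concede is best. ✓

Yes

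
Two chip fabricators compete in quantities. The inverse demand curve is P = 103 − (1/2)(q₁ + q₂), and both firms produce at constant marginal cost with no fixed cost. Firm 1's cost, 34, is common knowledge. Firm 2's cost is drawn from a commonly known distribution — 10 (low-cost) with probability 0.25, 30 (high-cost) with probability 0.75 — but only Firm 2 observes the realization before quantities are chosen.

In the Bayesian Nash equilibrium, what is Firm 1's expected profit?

Firm 2 with cost c maximizes (103 − (1/2)(q₁+q₂) − c)·q₂, giving q₂(c) = (103 − c − (1/2)q₁).
E[c₂] = 0.25·10 + 0.75·30 = 25
Firm 1's FOC against E[q₂] yields q₁ = (103 − 2·34 + E[c₂])/(3/2) = (103 − 68 + 25)/(3/2) = 40.
E[P] = 103 − (1/2)·(q₁ + E[q₂]) = 54; Firm 1's expected profit = (E[P] − 34)·q₁ = (54 − 34)·40 = 800.

800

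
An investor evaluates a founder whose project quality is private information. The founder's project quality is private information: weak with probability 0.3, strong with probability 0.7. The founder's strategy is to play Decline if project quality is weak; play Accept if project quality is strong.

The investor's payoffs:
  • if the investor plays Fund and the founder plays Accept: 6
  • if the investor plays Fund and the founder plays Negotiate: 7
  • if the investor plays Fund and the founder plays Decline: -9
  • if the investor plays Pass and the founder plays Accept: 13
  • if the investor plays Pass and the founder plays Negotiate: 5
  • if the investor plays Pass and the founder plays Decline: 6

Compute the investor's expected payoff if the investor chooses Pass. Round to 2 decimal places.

10.90

E[Pass] = 0.3·6 + 0.7·13 = 1.8 + 9.1 = 10.9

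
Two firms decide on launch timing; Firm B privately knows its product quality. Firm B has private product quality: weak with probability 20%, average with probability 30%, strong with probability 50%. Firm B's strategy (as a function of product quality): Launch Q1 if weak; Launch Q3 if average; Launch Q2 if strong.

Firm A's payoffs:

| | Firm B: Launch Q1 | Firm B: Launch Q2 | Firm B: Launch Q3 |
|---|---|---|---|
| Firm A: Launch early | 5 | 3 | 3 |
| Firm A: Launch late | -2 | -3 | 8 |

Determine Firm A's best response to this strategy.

Launch early

Compute Firm A's expected payoff for each action, taking the expectation over Firm B's type.
E[Launch early] = 0.2·(5) + 0.3·(3) + 0.5·(3) = 3.4
E[Launch late] = 0.2·(-2) + 0.3·(8) + 0.5·(-3) = 0.5
Best response: Launch early (3.4 is the largest).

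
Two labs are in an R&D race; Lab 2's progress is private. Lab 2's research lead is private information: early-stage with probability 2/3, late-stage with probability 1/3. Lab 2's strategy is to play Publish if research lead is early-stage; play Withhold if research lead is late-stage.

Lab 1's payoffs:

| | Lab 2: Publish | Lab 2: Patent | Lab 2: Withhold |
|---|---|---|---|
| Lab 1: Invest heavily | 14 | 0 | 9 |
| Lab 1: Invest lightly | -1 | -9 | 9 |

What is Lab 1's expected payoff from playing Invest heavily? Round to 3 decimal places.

12.333

E[Invest heavily] = 2/3·14 + 1/3·9 = 28/3 + 3 = 37/3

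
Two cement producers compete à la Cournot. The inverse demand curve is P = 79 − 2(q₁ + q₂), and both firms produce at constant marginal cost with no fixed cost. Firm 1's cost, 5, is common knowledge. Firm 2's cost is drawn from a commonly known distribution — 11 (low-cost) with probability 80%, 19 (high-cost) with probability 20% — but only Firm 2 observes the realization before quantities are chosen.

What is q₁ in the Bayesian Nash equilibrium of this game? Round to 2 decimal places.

Each type of Firm 2 best-responds to q₁; Firm 1 best-responds to the expected q₂ over Firm 2's types.
Firm 2 with cost c maximizes (79 − 2(q₁+q₂) − c)·q₂, giving q₂(c) = (79 − c − 2q₁)/4.
E[c₂] = 0.8·11 + 0.2·19 = 12.6
Firm 1's FOC against E[q₂] yields q₁ = (79 − 2·5 + E[c₂])/6 = (79 − 10 + 12.6)/6 = 13.6.

13.60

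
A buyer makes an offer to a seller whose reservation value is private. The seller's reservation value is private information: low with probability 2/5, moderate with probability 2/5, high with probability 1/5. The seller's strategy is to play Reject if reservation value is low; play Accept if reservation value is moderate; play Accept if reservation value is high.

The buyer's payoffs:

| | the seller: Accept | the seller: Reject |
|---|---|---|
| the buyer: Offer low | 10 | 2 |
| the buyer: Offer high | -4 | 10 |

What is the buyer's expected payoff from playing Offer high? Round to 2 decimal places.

Take the expectation over the seller's reservation value, weighting each type's action by its prior probability.
E[Offer high] = 2/5·10 + 2/5·(-4) + 1/5·(-4) = 4 + (-8/5) + (-4/5) = 8/5

1.60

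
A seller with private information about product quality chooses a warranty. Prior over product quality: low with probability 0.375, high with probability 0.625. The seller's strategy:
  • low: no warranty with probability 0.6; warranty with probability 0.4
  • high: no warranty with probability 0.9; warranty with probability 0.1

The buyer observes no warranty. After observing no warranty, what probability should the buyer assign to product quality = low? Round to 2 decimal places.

P(no warranty) = 0.375·0.6 + 0.625·0.9 = 0.7875
P(low | no warranty) = (0.375·0.6) / 0.7875 = 0.225 / 0.7875 = 0.285714

0.29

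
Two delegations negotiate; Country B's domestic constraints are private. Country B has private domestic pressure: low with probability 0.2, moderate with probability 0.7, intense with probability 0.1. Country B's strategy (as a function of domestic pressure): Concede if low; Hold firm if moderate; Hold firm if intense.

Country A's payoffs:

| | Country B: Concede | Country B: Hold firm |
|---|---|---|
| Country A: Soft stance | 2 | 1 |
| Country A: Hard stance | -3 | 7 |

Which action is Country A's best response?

Hard stance

Compute Country A's expected payoff for each action, taking the expectation over Country B's type.
E[Soft stance] = 0.2·(2) + 0.7·(1) + 0.1·(1) = 1.2
E[Hard stance] = 0.2·(-3) + 0.7·(7) + 0.1·(7) = 5
Best response: Hard stance (5 is the largest).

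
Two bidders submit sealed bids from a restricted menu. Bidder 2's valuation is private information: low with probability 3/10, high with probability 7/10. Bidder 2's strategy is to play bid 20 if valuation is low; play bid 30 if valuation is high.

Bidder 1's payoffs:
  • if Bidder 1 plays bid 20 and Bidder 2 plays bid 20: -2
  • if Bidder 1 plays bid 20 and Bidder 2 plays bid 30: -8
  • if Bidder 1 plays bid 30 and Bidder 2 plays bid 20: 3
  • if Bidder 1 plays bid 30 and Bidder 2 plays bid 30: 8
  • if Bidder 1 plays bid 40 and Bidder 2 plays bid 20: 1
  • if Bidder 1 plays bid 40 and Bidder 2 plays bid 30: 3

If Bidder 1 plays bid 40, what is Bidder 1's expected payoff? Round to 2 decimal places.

2.40

E[bid 40] = 3/10·1 + 7/10·3 = 3/10 + 21/10 = 12/5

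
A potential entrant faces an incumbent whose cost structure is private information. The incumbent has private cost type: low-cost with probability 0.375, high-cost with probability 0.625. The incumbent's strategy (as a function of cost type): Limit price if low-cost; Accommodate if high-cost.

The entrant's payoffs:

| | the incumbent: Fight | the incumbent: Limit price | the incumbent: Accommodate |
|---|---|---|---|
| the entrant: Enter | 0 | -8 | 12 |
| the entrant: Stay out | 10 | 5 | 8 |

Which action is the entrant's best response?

E[Enter] = 0.375·(-8) + 0.625·(12) = 4.5
E[Stay out] = 0.375·(5) + 0.625·(8) = 6.875
Best response: Stay out (6.875 is the largest).

Stay out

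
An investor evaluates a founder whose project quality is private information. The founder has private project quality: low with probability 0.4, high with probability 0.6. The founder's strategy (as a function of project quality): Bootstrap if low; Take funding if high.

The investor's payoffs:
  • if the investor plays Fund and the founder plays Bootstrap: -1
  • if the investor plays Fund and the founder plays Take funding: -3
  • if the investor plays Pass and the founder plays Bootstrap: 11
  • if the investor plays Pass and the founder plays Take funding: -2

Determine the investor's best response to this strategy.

E[Fund] = 0.4·(-1) + 0.6·(-3) = -2.2
E[Pass] = 0.4·(11) + 0.6·(-2) = 3.2
Best response: Pass (3.2 is the largest).

Pass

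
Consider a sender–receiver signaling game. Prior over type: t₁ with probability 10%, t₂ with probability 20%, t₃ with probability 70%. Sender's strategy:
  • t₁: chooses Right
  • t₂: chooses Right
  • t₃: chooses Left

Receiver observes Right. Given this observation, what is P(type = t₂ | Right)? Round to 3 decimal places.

P(Right) = 0.1·1 + 0.2·1 + 0.7·0 = 0.3
P(t₂ | Right) = (0.2·1) / 0.3 = 0.2 / 0.3 = 0.666667

0.667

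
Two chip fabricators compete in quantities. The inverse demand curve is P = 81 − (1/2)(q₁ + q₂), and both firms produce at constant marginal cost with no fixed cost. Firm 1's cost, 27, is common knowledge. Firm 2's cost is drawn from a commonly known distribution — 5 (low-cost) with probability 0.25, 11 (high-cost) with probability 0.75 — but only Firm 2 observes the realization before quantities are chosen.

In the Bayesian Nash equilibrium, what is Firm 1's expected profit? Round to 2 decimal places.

Type-c best response for Firm 2: q₂(c) = (81 − c) − q₁/2.
Firm 1 maximizes expected profit; its first-order condition is 81 − q₁ − (1/2)E[q₂] − 27 = 0.
Substituting E[q₂] and solving: E[c₂] = 9.5, so q₁ = (81 − 2·27 + 9.5)/(3/2) = 24.3333.
E[P] = 81 − (1/2)·(q₁ + E[q₂]) = 39.1667; Firm 1's expected profit = (E[P] − 27)·q₁ = (39.1667 − 27)·24.3333 = 296.056.

296.06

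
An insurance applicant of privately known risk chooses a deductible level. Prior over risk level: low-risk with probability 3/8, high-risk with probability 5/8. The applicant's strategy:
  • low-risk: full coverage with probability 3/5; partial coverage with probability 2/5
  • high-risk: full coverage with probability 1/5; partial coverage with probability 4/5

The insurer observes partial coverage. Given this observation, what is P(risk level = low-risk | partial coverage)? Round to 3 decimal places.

P(partial coverage) = (3/8)·(2/5) + (5/8)·(4/5) = 13/20
P(low-risk | partial coverage) = ((3/8)·(2/5)) / (13/20) = (3/20) / (13/20) = 3/13

0.231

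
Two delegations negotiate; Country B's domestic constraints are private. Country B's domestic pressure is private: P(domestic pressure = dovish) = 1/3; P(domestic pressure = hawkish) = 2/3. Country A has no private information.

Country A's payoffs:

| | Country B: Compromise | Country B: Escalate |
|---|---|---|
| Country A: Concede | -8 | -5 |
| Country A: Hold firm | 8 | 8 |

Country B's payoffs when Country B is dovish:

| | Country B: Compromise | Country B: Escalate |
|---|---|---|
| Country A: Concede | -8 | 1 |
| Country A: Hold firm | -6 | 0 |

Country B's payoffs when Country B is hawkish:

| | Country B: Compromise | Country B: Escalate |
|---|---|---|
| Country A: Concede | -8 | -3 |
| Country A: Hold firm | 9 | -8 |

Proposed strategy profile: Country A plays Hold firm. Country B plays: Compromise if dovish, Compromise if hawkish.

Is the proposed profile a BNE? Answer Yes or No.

A profile is a BNE iff every type of every player is best-responding given beliefs about the other side.
Country A plays Hold firm: E[Hold firm] = 1/3·(8) + 2/3·(8) = 8; E[Concede] = -8. Best-responding. ✓
Country B (domestic pressure dovish), facing Hold firm: Compromise gives -6, Escalate gives 0. Proposed Compromise is not best — profitable deviation exists. ✗
Country B (domestic pressure hawkish), facing Hold firm: Compromise gives 9, Escalate gives -8. Proposed Compromise is best. ✓

No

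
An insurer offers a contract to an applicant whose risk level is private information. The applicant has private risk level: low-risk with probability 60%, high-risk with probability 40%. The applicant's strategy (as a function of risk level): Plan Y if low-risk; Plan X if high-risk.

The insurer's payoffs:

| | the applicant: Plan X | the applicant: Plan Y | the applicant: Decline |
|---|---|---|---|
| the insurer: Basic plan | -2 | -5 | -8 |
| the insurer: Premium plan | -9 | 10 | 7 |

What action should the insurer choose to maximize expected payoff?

E[Basic plan] = 0.6·(-5) + 0.4·(-2) = -3.8
E[Premium plan] = 0.6·(10) + 0.4·(-9) = 2.4
Best response: Premium plan (2.4 is the largest).

Premium plan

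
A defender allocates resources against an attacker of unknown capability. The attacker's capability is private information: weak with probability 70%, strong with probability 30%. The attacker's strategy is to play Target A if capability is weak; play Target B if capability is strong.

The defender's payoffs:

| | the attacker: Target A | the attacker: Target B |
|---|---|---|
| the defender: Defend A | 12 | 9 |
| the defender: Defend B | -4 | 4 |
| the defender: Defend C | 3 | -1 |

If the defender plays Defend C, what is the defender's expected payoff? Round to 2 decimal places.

1.80

E[Defend C] = 0.7·3 + 0.3·(-1) = 2.1 + (-0.3) = 1.8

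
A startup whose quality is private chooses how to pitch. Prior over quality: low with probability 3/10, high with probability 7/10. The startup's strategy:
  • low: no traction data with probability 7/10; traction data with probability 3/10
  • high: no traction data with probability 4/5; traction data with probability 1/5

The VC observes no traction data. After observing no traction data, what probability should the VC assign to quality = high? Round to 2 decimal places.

0.73

P(no traction data) = (3/10)·(7/10) + (7/10)·(4/5) = 77/100
P(high | no traction data) = ((7/10)·(4/5)) / (77/100) = (14/25) / (77/100) = 8/11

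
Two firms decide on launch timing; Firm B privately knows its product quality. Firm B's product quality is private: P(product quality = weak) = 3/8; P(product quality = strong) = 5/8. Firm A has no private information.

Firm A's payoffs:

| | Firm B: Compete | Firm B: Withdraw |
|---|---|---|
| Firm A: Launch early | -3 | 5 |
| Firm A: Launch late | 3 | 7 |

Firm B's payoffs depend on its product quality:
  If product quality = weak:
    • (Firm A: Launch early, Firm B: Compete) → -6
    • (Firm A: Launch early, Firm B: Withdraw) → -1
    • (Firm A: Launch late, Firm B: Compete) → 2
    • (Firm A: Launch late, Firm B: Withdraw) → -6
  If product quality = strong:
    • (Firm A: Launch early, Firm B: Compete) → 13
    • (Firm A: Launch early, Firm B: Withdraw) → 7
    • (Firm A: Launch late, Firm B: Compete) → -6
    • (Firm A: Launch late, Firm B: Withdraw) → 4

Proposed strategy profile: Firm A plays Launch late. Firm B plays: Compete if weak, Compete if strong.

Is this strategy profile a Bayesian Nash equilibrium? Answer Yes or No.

Firm A plays Launch late: E[Launch late] = 3/8·(3) + 5/8·(3) = 3; E[Launch early] = -3. Best-responding. ✓
Firm B (product quality weak), facing Launch late: Compete gives 2, Withdraw gives -6. Proposed Compete is best. ✓
Firm B (product quality strong), facing Launch late: Compete gives -6, Withdraw gives 4. Proposed Compete is not best — profitable deviation exists. ✗

No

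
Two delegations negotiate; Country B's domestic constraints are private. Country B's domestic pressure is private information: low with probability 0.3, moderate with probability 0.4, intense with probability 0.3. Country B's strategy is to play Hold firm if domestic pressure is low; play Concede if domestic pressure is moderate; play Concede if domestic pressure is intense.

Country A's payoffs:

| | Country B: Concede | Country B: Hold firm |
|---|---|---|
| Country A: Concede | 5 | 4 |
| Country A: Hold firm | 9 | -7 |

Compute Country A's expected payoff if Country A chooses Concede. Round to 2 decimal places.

4.70

E[Concede] = 0.3·4 + 0.4·5 + 0.3·5 = 1.2 + 2 + 1.5 = 4.7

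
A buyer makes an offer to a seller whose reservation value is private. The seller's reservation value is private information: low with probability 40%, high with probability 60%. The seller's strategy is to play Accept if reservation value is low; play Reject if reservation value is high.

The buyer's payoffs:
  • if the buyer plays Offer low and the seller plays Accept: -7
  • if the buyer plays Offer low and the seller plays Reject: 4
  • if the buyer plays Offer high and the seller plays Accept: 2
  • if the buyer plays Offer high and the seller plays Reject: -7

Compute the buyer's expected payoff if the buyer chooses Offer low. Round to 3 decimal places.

-0.400

Take the expectation over the seller's reservation value, weighting each type's action by its prior probability.
E[Offer low] = 0.4·(-7) + 0.6·4 = (-2.8) + 2.4 = -0.4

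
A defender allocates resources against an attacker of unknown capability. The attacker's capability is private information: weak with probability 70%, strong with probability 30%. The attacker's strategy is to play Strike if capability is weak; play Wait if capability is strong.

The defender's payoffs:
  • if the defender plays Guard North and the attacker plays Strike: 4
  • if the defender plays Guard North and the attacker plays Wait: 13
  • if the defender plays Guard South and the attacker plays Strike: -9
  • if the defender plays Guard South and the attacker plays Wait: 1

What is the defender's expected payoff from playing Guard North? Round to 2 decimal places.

6.70

E[Guard North] = 0.7·4 + 0.3·13 = 2.8 + 3.9 = 6.7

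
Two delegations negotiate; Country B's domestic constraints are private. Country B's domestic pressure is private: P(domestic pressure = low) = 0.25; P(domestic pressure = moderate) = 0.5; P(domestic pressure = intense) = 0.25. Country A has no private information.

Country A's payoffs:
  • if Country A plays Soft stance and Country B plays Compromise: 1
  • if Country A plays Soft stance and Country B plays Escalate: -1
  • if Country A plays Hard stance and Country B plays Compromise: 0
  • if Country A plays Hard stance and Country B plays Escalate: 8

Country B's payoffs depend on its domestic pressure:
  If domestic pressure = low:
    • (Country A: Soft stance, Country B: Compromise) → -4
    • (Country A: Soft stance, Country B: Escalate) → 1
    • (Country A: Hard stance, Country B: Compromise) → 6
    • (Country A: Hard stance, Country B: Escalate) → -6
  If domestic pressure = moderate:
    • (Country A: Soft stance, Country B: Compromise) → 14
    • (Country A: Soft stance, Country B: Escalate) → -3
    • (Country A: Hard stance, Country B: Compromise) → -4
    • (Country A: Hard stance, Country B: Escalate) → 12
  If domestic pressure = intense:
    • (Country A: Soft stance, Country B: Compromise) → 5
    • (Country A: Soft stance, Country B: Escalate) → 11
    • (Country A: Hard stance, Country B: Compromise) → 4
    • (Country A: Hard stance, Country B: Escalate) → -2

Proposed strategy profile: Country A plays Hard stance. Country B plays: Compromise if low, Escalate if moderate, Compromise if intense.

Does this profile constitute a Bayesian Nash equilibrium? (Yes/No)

Yes

Country A plays Hard stance: E[Hard stance] = 0.25·(0) + 0.5·(8) + 0.25·(0) = 4; E[Soft stance] = 0. Best-responding. ✓
Country B (domestic pressure low), facing Hard stance: Compromise gives 6, Escalate gives -6. Proposed Compromise is best. ✓
Country B (domestic pressure moderate), facing Hard stance: Compromise gives -4, Escalate gives 12. Proposed Escalate is best. ✓
Country B (domestic pressure intense), facing Hard stance: Compromise gives 4, Escalate gives -2. Proposed Compromise is best. ✓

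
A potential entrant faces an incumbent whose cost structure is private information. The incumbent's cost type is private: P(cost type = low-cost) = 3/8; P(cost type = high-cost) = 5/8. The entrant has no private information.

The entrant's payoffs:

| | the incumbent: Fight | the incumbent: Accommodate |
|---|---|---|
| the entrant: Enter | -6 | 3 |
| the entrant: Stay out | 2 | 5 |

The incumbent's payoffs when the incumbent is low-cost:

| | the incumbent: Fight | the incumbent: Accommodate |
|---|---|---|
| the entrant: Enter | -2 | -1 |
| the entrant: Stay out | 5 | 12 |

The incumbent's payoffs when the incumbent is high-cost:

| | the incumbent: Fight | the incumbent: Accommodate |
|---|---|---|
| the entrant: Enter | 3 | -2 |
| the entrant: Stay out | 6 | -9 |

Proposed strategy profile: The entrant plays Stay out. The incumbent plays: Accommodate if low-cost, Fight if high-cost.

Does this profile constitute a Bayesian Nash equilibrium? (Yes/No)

Yes

A profile is a BNE iff every type of every player is best-responding given beliefs about the other side.
The entrant plays Stay out: E[Stay out] = 3/8·(5) + 5/8·(2) = 25/8; E[Enter] = -21/8. Best-responding. ✓
The incumbent (cost type low-cost), facing Stay out: Fight gives 5, Accommodate gives 12. Proposed Accommodate is best. ✓
The incumbent (cost type high-cost), facing Stay out: Fight gives 6, Accommodate gives -9. Proposed Fight is best. ✓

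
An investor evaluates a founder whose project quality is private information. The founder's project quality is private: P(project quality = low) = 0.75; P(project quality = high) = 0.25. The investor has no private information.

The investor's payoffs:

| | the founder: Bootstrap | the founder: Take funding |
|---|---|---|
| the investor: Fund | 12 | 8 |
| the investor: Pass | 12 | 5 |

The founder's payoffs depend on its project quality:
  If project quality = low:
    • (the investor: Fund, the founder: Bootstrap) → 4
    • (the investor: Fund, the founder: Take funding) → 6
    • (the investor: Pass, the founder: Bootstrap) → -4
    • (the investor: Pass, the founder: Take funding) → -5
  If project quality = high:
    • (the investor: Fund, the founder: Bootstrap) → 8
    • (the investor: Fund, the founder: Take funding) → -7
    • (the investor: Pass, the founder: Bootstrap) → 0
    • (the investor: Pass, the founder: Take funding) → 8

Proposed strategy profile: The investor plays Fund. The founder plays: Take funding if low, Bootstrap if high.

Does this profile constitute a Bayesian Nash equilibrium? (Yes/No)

Yes

A profile is a BNE iff every type of every player is best-responding given beliefs about the other side.
The investor plays Fund: E[Fund] = 0.75·(8) + 0.25·(12) = 9; E[Pass] = 6.75. Best-responding. ✓
The founder (project quality low), facing Fund: Bootstrap gives 4, Take funding gives 6. Proposed Take funding is best. ✓
The founder (project quality high), facing Fund: Bootstrap gives 8, Take funding gives -7. Proposed Bootstrap is best. ✓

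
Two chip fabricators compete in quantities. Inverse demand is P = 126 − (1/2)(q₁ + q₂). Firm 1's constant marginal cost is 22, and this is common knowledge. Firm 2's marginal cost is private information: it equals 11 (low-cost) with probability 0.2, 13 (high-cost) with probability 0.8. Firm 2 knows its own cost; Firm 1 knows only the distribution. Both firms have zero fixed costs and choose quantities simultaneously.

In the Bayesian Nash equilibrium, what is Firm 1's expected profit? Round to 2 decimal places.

1988.70

Type-c best response for Firm 2: q₂(c) = (126 − c) − q₁/2.
Firm 1 maximizes expected profit; its first-order condition is 126 − q₁ − (1/2)E[q₂] − 22 = 0.
Substituting E[q₂] and solving: E[c₂] = 12.6, so q₁ = (126 − 2·22 + 12.6)/(3/2) = 63.0667.
E[P] = 126 − (1/2)·(q₁ + E[q₂]) = 53.5333; Firm 1's expected profit = (E[P] − 22)·q₁ = (53.5333 − 22)·63.0667 = 1988.7.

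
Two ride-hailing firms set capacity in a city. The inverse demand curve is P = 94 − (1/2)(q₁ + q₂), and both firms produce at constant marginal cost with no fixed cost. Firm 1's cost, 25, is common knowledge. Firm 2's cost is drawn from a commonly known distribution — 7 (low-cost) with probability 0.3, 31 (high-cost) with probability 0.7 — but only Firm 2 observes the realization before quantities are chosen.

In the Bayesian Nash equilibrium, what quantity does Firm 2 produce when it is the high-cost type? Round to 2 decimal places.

40.40

Each type of Firm 2 best-responds to q₁; Firm 1 best-responds to the expected q₂ over Firm 2's types.
Firm 2 with cost c maximizes (94 − (1/2)(q₁+q₂) − c)·q₂, giving q₂(c) = (94 − c − (1/2)q₁).
E[c₂] = 0.3·7 + 0.7·31 = 23.8
Firm 1's FOC against E[q₂] yields q₁ = (94 − 2·25 + E[c₂])/(3/2) = (94 − 50 + 23.8)/(3/2) = 45.2.
q₂(high-cost) = (94 − 31 − (1/2)·45.2) = 40.4.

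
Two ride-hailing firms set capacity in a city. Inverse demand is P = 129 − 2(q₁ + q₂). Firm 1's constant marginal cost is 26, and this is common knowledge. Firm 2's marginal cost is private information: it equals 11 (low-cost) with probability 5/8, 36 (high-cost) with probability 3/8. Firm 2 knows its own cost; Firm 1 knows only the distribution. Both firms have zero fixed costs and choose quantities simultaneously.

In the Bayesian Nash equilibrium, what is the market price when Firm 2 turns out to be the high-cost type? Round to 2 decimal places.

Firm 2 with cost c maximizes (129 − 2(q₁+q₂) − c)·q₂, giving q₂(c) = (129 − c − 2q₁)/4.
E[c₂] = 5/8·11 + 3/8·36 = 20.375
Firm 1's FOC against E[q₂] yields q₁ = (129 − 2·26 + E[c₂])/6 = (129 − 52 + 20.375)/6 = 16.2292.
q₂(high-cost) = 15.1354, so P = 129 − 2·(16.2292 + 15.1354) = 66.2708.

66.27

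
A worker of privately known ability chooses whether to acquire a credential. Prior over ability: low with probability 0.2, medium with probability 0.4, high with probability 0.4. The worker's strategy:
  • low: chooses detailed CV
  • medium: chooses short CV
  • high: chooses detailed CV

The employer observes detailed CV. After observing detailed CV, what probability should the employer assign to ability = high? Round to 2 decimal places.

Apply Bayes' rule using the sender's strategy as the likelihood.
P(detailed CV) = 0.2·1 + 0.4·0 + 0.4·1 = 0.6
P(high | detailed CV) = (0.4·1) / 0.6 = 0.4 / 0.6 = 0.666667

0.67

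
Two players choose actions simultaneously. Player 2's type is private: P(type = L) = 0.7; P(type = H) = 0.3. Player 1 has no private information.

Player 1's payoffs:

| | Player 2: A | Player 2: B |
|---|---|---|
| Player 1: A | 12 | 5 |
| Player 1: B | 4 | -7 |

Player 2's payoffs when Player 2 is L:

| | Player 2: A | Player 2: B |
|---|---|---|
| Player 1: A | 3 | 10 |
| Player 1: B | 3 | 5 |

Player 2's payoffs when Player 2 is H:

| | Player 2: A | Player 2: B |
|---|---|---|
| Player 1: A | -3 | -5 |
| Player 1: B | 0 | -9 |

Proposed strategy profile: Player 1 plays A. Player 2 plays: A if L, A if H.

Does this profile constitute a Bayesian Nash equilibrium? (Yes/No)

A profile is a BNE iff every type of every player is best-responding given beliefs about the other side.
Player 1 plays A: E[A] = 0.7·(12) + 0.3·(12) = 12; E[B] = 4. Best-responding. ✓
Player 2 (type L), facing A: A gives 3, B gives 10. Proposed A is not best — profitable deviation exists. ✗
Player 2 (type H), facing A: A gives -3, B gives -5. Proposed A is best. ✓

No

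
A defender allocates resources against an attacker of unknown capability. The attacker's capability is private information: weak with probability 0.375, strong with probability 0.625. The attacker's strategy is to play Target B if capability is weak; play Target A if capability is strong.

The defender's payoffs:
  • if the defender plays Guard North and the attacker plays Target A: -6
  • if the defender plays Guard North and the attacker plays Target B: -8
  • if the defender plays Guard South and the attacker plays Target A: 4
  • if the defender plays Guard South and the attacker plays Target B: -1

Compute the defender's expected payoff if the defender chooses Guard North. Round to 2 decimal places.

E[Guard North] = 0.375·(-8) + 0.625·(-6) = (-3) + (-3.75) = -6.75

-6.75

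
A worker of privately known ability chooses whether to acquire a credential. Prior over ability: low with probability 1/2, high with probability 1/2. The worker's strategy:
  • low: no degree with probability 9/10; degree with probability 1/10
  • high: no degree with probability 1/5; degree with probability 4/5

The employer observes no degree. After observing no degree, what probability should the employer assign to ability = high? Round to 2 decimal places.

Apply Bayes' rule using the sender's strategy as the likelihood.
P(no degree) = (1/2)·(9/10) + (1/2)·(1/5) = 11/20
P(high | no degree) = ((1/2)·(1/5)) / (11/20) = (1/10) / (11/20) = 2/11

0.18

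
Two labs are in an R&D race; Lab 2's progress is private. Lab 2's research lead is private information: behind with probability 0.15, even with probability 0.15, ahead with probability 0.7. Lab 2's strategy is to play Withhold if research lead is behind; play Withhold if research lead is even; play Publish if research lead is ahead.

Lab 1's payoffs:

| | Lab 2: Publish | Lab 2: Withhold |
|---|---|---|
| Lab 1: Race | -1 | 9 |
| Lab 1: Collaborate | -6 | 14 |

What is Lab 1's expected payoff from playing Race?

2

E[Race] = 0.15·9 + 0.15·9 + 0.7·(-1) = 1.35 + 1.35 + (-0.7) = 2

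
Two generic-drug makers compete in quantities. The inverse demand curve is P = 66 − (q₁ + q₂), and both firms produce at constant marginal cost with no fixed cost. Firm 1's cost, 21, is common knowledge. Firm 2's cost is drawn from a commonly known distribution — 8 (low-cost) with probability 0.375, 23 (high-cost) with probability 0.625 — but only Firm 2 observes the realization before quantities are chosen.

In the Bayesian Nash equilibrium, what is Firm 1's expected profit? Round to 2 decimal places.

190.21

Firm 2 with cost c maximizes (66 − (q₁+q₂) − c)·q₂, giving q₂(c) = (66 − c − q₁)/2.
E[c₂] = 0.375·8 + 0.625·23 = 17.375
Firm 1's FOC against E[q₂] yields q₁ = (66 − 2·21 + E[c₂])/3 = (66 − 42 + 17.375)/3 = 13.7917.
E[P] = 66 − (q₁ + E[q₂]) = 34.7917; Firm 1's expected profit = (E[P] − 21)·q₁ = (34.7917 − 21)·13.7917 = 190.21.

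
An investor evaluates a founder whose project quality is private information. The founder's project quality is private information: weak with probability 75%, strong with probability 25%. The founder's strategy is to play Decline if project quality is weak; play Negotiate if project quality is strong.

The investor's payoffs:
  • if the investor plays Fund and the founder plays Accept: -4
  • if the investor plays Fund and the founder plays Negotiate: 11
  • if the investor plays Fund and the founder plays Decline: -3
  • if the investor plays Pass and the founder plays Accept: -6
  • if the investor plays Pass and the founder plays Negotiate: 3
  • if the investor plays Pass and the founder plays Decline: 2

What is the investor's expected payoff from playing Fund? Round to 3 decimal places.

Take the expectation over the founder's project quality, weighting each type's action by its prior probability.
E[Fund] = 0.75·(-3) + 0.25·11 = (-2.25) + 2.75 = 0.5

0.500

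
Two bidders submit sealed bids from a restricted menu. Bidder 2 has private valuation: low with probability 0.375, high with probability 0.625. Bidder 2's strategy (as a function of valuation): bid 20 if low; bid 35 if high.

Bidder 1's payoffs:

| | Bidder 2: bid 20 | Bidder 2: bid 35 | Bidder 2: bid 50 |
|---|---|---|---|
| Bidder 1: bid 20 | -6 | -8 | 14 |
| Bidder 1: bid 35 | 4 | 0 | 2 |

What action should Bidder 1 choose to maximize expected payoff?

E[bid 20] = 0.375·(-6) + 0.625·(-8) = -7.25
E[bid 35] = 0.375·(4) + 0.625·(0) = 1.5
Best response: bid 35 (1.5 is the largest).

bid 35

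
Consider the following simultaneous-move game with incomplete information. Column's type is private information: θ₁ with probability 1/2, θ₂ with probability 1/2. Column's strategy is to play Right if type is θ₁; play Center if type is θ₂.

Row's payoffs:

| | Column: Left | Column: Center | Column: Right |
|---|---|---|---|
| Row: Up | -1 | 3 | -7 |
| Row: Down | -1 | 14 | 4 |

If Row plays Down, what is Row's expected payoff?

9

Take the expectation over Column's type, weighting each type's action by its prior probability.
E[Down] = 1/2·4 + 1/2·14 = 2 + 7 = 9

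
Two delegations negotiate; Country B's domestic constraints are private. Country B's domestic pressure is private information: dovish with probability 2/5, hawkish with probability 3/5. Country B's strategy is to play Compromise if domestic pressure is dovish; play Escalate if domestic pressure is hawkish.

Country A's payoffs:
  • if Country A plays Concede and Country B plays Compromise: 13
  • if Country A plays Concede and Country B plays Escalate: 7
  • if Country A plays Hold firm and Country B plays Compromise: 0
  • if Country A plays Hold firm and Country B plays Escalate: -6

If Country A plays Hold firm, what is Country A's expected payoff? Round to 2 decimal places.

-3.60

E[Hold firm] = 2/5·0 + 3/5·(-6) = 0 + (-18/5) = -18/5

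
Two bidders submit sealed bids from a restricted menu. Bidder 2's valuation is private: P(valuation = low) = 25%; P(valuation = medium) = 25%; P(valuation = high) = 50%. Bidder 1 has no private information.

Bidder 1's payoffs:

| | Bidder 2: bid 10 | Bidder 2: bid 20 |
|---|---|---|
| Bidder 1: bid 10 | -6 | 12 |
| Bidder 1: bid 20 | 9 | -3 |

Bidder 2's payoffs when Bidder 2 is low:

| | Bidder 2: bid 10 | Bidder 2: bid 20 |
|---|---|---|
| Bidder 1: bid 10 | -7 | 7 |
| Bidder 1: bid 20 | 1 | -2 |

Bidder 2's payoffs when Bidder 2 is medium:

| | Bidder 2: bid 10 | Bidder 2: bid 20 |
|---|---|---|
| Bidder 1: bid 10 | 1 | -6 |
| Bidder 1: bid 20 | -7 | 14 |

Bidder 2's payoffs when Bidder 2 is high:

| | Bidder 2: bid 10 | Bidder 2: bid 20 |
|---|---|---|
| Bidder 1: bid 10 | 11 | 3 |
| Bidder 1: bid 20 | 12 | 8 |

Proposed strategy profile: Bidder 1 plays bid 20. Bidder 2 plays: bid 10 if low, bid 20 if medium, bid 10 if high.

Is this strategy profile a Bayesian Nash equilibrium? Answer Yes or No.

Yes

Bidder 1 plays bid 20: E[bid 20] = 0.25·(9) + 0.25·(-3) + 0.5·(9) = 6; E[bid 10] = -1.5. Best-responding. ✓
Bidder 2 (valuation low), facing bid 20: bid 10 gives 1, bid 20 gives -2. Proposed bid 10 is best. ✓
Bidder 2 (valuation medium), facing bid 20: bid 10 gives -7, bid 20 gives 14. Proposed bid 20 is best. ✓
Bidder 2 (valuation high), facing bid 20: bid 10 gives 12, bid 20 gives 8. Proposed bid 10 is best. ✓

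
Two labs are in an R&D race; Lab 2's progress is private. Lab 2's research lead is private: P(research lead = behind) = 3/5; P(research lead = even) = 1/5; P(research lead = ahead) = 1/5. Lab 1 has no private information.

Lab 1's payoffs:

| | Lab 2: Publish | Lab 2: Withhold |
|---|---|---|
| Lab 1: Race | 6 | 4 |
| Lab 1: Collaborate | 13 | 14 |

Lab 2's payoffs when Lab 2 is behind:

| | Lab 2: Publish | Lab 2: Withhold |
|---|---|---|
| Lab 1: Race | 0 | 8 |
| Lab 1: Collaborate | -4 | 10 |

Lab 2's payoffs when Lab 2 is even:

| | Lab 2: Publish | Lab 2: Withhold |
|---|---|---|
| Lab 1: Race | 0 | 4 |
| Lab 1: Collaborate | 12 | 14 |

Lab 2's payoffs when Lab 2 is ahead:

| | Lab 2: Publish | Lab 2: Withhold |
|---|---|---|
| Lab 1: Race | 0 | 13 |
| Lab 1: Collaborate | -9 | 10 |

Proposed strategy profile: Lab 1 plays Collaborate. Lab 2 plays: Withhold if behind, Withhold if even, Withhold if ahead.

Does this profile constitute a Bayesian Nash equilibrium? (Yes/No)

Yes

Lab 1 plays Collaborate: E[Collaborate] = 3/5·(14) + 1/5·(14) + 1/5·(14) = 14; E[Race] = 4. Best-responding. ✓
Lab 2 (research lead behind), facing Collaborate: Publish gives -4, Withhold gives 10. Proposed Withhold is best. ✓
Lab 2 (research lead even), facing Collaborate: Publish gives 12, Withhold gives 14. Proposed Withhold is best. ✓
Lab 2 (research lead ahead), facing Collaborate: Publish gives -9, Withhold gives 10. Proposed Withhold is best. ✓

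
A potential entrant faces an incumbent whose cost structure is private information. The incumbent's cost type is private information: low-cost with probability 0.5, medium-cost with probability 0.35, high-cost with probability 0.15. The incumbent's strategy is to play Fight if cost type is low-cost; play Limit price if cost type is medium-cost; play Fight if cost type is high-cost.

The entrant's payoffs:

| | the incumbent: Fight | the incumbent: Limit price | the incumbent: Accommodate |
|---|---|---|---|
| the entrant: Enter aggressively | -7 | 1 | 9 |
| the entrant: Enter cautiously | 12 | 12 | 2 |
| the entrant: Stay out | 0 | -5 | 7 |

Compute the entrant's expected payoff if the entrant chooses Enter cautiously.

Take the expectation over the incumbent's cost type, weighting each type's action by its prior probability.
E[Enter cautiously] = 0.5·12 + 0.35·12 + 0.15·12 = 6 + 4.2 + 1.8 = 12

12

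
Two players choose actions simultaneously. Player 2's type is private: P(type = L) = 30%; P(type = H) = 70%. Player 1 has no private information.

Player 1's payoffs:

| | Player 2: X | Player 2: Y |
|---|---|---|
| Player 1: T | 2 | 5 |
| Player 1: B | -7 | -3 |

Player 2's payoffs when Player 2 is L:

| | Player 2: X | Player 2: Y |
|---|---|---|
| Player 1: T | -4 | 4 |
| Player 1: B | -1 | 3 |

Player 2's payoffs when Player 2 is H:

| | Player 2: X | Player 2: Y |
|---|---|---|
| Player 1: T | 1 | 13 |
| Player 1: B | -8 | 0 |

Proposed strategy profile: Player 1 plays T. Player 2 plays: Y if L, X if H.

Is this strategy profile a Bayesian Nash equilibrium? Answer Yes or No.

No

Player 1 plays T: E[T] = 0.3·(5) + 0.7·(2) = 2.9; E[B] = -5.8. Best-responding. ✓
Player 2 (type L), facing T: X gives -4, Y gives 4. Proposed Y is best. ✓
Player 2 (type H), facing T: X gives 1, Y gives 13. Proposed X is not best — profitable deviation exists. ✗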